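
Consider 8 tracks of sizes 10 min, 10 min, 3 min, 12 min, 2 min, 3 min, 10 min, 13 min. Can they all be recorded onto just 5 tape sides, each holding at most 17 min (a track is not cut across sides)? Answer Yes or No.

Yes

A valid assignment using 5 tape sides:
  side 1: 13 + 3 = 16
  side 2: 12 + 3 + 2 = 17
  side 3: 10 = 10
  side 4: 10 = 10
  side 5: 10 = 10
Every load is within 17 min, so 5 tape sides suffice.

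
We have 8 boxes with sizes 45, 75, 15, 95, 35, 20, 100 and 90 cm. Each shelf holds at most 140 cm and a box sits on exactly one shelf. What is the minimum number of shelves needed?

4

Total = 100 + 95 + 90 + 75 + 45 + 35 + 20 + 15 = 475 cm.
Lower bound: ⌈475/140⌉ = 4 shelves.
A packing using 4 shelves:
  shelf 1: 100 + 35 = 135
  shelf 2: 95 + 45 = 140
  shelf 3: 90 + 20 + 15 = 125
  shelf 4: 75 = 75
This matches the lower bound, so 4 is optimal.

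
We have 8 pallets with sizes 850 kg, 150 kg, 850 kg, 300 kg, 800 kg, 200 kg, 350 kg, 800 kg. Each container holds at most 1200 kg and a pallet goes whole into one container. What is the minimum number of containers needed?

Total = 850 + 850 + 800 + 800 + 350 + 300 + 200 + 150 = 4300 kg.
Lower bound: ⌈4300/1200⌉ = 4 containers.
A packing using 4 containers:
  container 1: 850 + 350 = 1200
  container 2: 850 + 300 = 1150
  container 3: 800 + 200 + 150 = 1150
  container 4: 800 = 800
This matches the lower bound, so 4 is optimal.

4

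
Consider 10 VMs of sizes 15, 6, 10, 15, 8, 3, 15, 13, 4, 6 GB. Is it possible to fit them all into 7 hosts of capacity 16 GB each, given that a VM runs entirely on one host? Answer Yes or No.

Yes

A valid assignment using 7 hosts:
  host 1: 15 = 15
  host 2: 15 = 15
  host 3: 15 = 15
  host 4: 13 + 3 = 16
  host 5: 10 + 6 = 16
  host 6: 8 + 6 = 14
  host 7: 4 = 4
Every load is within 16 GB, so 7 hosts suffice.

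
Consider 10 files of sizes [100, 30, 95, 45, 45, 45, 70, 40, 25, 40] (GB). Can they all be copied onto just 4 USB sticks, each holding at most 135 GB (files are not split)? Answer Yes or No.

A valid assignment using 4 USB sticks:
  USB stick 1: 100 + 30 = 130
  USB stick 2: 95 + 40 = 135
  USB stick 3: 70 + 40 + 25 = 135
  USB stick 4: 45 + 45 + 45 = 135
Every load is within 135 GB, so 4 USB sticks suffice.

Yes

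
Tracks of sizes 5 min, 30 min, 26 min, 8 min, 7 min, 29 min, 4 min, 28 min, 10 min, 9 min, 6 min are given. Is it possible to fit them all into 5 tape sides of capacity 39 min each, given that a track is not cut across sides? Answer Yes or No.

A valid assignment using 5 tape sides:
  side 1: 30 + 9 = 39
  side 2: 29 + 10 = 39
  side 3: 28 + 8 = 36
  side 4: 26 + 7 + 6 = 39
  side 5: 5 + 4 = 9
Every load is within 39 min, so 5 tape sides suffice.

Yes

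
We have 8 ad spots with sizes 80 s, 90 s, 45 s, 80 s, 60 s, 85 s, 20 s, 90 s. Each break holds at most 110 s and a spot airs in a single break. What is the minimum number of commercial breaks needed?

6

Total = 90 + 90 + 85 + 80 + 80 + 60 + 45 + 20 = 550 s.
Lower bound: ⌈550/110⌉ = 5 commercial breaks.
Also, 6 ad spots each exceed 55 s, and no two of those can share a break, so at least 6 commercial breaks are needed.
A packing using 6 commercial breaks:
  break 1: 90 + 20 = 110
  break 2: 90 = 90
  break 3: 85 = 85
  break 4: 80 = 80
  break 5: 80 = 80
  break 6: 60 + 45 = 105
This matches the lower bound, so 6 is optimal.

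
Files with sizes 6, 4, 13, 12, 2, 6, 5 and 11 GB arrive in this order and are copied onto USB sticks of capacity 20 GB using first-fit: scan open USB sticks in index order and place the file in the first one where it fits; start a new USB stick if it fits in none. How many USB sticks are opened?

4

  6 → USB stick 1 (new)  [load 6/20]
  4 → USB stick 1  [load 10/20]
  13 → USB stick 2 (new)  [load 13/20]
  12 → USB stick 3 (new)  [load 12/20]
  2 → USB stick 1  [load 12/20]
  6 → USB stick 1  [load 18/20]
  5 → USB stick 2  [load 18/20]
  11 → USB stick 4 (new)  [load 11/20]
4 USB sticks opened.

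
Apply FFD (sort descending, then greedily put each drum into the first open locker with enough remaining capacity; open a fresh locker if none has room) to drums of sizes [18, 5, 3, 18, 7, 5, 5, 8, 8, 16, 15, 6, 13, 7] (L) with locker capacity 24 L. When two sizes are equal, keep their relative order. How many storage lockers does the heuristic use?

6

Sorted descending: 18, 18, 16, 15, 13, 8, 8, 7, 7, 6, 5, 5, 5, 3.
  18 → locker 1 (new)  [load 18/24]
  18 → locker 2 (new)  [load 18/24]
  16 → locker 3 (new)  [load 16/24]
  15 → locker 4 (new)  [load 15/24]
  13 → locker 5 (new)  [load 13/24]
  8 → locker 3  [load 24/24]
  8 → locker 4  [load 23/24]
  7 → locker 5  [load 20/24]
  7 → locker 6 (new)  [load 7/24]
  6 → locker 1  [load 24/24]
  5 → locker 2  [load 23/24]
  5 → locker 6  [load 12/24]
  5 → locker 6  [load 17/24]
  3 → locker 5  [load 23/24]
6 storage lockers opened.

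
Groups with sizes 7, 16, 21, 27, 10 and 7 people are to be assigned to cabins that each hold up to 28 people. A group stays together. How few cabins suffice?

Total = 27 + 21 + 16 + 10 + 7 + 7 = 88 people.
Lower bound: ⌈88/28⌉ = 4 cabins.
A packing using 4 cabins:
  cabin 1: 27 = 27
  cabin 2: 21 + 7 = 28
  cabin 3: 16 + 10 = 26
  cabin 4: 7 = 7
This matches the lower bound, so 4 is optimal.

4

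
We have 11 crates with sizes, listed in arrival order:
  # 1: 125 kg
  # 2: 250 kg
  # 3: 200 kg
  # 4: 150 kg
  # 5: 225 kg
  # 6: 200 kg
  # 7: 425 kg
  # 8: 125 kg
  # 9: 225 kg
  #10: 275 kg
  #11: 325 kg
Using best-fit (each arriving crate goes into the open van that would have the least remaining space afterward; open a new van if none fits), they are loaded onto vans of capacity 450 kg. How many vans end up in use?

7

  125 → van 1 (new)  [load 125/450]
  250 → van 1  [load 375/450]
  200 → van 2 (new)  [load 200/450]
  150 → van 2  [load 350/450]
  225 → van 3 (new)  [load 225/450]
  200 → van 3  [load 425/450]
  425 → van 4 (new)  [load 425/450]
  125 → van 5 (new)  [load 125/450]
  225 → van 5  [load 350/450]
  275 → van 6 (new)  [load 275/450]
  325 → van 7 (new)  [load 325/450]
7 vans opened.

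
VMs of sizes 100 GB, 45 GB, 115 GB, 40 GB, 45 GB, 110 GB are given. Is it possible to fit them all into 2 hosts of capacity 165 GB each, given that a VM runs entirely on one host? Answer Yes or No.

Total = 455 GB; ⌈455/165⌉ = 3.
At least 3 hosts are required, but only 2 are allowed.

No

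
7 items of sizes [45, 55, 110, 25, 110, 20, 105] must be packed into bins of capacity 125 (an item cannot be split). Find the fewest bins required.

Total = 110 + 110 + 105 + 55 + 45 + 25 + 20 = 470.
Lower bound: ⌈470/125⌉ = 4 bins.
A packing using 4 bins:
  bin 1: 110 = 110
  bin 2: 110 = 110
  bin 3: 105 + 20 = 125
  bin 4: 55 + 45 + 25 = 125
This matches the lower bound, so 4 is optimal.

4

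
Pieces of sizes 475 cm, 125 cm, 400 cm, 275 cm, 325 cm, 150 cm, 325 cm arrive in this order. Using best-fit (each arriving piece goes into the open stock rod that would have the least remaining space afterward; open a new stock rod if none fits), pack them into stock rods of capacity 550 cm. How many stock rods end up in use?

5

  475 → stock rod 1 (new)  [load 475/550]
  125 → stock rod 2 (new)  [load 125/550]
  400 → stock rod 2  [load 525/550]
  275 → stock rod 3 (new)  [load 275/550]
  325 → stock rod 4 (new)  [load 325/550]
  150 → stock rod 4  [load 475/550]
  325 → stock rod 5 (new)  [load 325/550]
5 stock rods opened.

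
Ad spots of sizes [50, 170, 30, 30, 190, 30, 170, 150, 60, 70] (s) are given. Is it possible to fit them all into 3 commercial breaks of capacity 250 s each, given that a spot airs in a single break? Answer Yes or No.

Total = 950 s; ⌈950/250⌉ = 4.
At least 4 commercial breaks are required, but only 3 are allowed.

No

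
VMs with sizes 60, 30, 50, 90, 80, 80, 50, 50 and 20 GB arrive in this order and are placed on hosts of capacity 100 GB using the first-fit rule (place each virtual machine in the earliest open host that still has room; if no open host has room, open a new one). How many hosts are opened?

6

  60 → host 1 (new)  [load 60/100]
  30 → host 1  [load 90/100]
  50 → host 2 (new)  [load 50/100]
  90 → host 3 (new)  [load 90/100]
  80 → host 4 (new)  [load 80/100]
  80 → host 5 (new)  [load 80/100]
  50 → host 2  [load 100/100]
  50 → host 6 (new)  [load 50/100]
  20 → host 4  [load 100/100]
6 hosts opened.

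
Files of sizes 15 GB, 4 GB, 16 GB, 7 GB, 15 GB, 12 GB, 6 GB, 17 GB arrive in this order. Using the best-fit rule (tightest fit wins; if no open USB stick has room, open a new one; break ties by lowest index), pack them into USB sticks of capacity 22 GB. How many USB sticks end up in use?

5

  15 → USB stick 1 (new)  [load 15/22]
  4 → USB stick 1  [load 19/22]
  16 → USB stick 2 (new)  [load 16/22]
  7 → USB stick 3 (new)  [load 7/22]
  15 → USB stick 3  [load 22/22]
  12 → USB stick 4 (new)  [load 12/22]
  6 → USB stick 2  [load 22/22]
  17 → USB stick 5 (new)  [load 17/22]
5 USB sticks opened.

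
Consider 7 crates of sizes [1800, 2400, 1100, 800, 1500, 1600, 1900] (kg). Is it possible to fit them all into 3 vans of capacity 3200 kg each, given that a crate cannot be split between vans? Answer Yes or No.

Total = 11100 kg; ⌈11100/3200⌉ = 4.
At least 4 vans are required, but only 3 are allowed.

No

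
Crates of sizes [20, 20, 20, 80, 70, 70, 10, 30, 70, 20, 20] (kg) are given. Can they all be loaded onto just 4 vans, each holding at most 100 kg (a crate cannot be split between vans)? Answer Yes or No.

No

Total = 430 kg; ⌈430/100⌉ = 5.
At least 5 vans are required, but only 4 are allowed.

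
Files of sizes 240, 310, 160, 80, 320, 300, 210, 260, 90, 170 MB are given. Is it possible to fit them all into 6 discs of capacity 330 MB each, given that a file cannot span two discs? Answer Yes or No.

No

Total = 2140 MB; ⌈2140/330⌉ = 7.
At least 7 discs are required, but only 6 are allowed.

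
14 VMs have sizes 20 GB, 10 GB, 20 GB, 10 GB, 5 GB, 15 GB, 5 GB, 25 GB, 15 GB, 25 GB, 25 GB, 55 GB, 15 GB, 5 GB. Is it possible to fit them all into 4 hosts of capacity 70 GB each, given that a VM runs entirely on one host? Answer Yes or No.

Yes

A valid assignment using 4 hosts:
  host 1: 55 + 15 = 70
  host 2: 25 + 25 + 20 = 70
  host 3: 25 + 20 + 15 + 10 = 70
  host 4: 15 + 10 + 5 + 5 + 5 = 40
Every load is within 70 GB, so 4 hosts suffice.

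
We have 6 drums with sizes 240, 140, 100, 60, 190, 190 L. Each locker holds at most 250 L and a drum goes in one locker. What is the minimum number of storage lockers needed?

4

Total = 240 + 190 + 190 + 140 + 100 + 60 = 920 L.
Lower bound: ⌈920/250⌉ = 4 storage lockers.
A packing using 4 storage lockers:
  locker 1: 240 = 240
  locker 2: 190 + 60 = 250
  locker 3: 190 = 190
  locker 4: 140 + 100 = 240
This matches the lower bound, so 4 is optimal.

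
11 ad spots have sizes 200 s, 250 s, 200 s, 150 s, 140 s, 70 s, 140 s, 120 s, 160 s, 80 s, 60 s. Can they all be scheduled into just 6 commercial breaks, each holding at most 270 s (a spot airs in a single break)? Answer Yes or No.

Total = 1570 s; ⌈1570/270⌉ = 6.
7 ad spots each exceed half the capacity and cannot share a break, forcing at least 7 commercial breaks.
At least 7 commercial breaks are required, but only 6 are allowed.

No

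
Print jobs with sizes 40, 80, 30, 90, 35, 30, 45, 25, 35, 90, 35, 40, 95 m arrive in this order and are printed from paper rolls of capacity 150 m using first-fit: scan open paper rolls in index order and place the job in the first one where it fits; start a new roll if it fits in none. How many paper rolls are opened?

  40 → roll 1 (new)  [load 40/150]
  80 → roll 1  [load 120/150]
  30 → roll 1  [load 150/150]
  90 → roll 2 (new)  [load 90/150]
  35 → roll 2  [load 125/150]
  30 → roll 3 (new)  [load 30/150]
  45 → roll 3  [load 75/150]
  25 → roll 2  [load 150/150]
  35 → roll 3  [load 110/150]
  90 → roll 4 (new)  [load 90/150]
  35 → roll 3  [load 145/150]
  40 → roll 4  [load 130/150]
  95 → roll 5 (new)  [load 95/150]
5 paper rolls opened.

5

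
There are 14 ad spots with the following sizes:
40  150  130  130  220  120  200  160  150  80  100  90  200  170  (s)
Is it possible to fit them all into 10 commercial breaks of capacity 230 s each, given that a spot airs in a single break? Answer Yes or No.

A valid assignment using 10 commercial breaks:
  break 1: 220 = 220
  break 2: 200 = 200
  break 3: 200 = 200
  break 4: 170 + 40 = 210
  break 5: 160 = 160
  break 6: 150 + 80 = 230
  break 7: 150 = 150
  break 8: 130 + 100 = 230
  break 9: 130 + 90 = 220
  break 10: 120 = 120
Every load is within 230 s, so 10 commercial breaks suffice.

Yes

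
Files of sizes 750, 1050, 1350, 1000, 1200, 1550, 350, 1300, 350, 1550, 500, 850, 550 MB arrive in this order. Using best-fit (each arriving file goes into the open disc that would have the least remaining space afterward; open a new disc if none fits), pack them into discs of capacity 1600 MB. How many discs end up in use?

  750 → disc 1 (new)  [load 750/1600]
  1050 → disc 2 (new)  [load 1050/1600]
  1350 → disc 3 (new)  [load 1350/1600]
  1000 → disc 4 (new)  [load 1000/1600]
  1200 → disc 5 (new)  [load 1200/1600]
  1550 → disc 6 (new)  [load 1550/1600]
  350 → disc 5  [load 1550/1600]
  1300 → disc 7 (new)  [load 1300/1600]
  350 → disc 2  [load 1400/1600]
  1550 → disc 8 (new)  [load 1550/1600]
  500 → disc 4  [load 1500/1600]
  850 → disc 1  [load 1600/1600]
  550 → disc 9 (new)  [load 550/1600]
9 discs opened.

9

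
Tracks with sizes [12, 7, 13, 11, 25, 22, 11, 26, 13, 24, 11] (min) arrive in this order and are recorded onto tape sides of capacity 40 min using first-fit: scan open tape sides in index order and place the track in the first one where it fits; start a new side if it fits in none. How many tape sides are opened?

5

  12 → side 1 (new)  [load 12/40]
  7 → side 1  [load 19/40]
  13 → side 1  [load 32/40]
  11 → side 2 (new)  [load 11/40]
  25 → side 2  [load 36/40]
  22 → side 3 (new)  [load 22/40]
  11 → side 3  [load 33/40]
  26 → side 4 (new)  [load 26/40]
  13 → side 4  [load 39/40]
  24 → side 5 (new)  [load 24/40]
  11 → side 5  [load 35/40]
5 tape sides opened.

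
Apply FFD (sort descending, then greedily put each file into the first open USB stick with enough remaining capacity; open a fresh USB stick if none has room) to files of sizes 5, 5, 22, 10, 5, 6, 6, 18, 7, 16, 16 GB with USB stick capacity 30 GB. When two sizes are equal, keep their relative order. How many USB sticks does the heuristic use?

5

Sorted descending: 22, 18, 16, 16, 10, 7, 6, 6, 5, 5, 5.
  22 → USB stick 1 (new)  [load 22/30]
  18 → USB stick 2 (new)  [load 18/30]
  16 → USB stick 3 (new)  [load 16/30]
  16 → USB stick 4 (new)  [load 16/30]
  10 → USB stick 2  [load 28/30]
  7 → USB stick 1  [load 29/30]
  6 → USB stick 3  [load 22/30]
  6 → USB stick 3  [load 28/30]
  5 → USB stick 4  [load 21/30]
  5 → USB stick 4  [load 26/30]
  5 → USB stick 5 (new)  [load 5/30]
5 USB sticks opened.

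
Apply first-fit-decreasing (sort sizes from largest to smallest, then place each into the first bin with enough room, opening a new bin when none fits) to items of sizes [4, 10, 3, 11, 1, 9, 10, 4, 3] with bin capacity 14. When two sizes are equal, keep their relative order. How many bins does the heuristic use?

4

Sorted descending: 11, 10, 10, 9, 4, 4, 3, 3, 1.
  11 → bin 1 (new)  [load 11/14]
  10 → bin 2 (new)  [load 10/14]
  10 → bin 3 (new)  [load 10/14]
  9 → bin 4 (new)  [load 9/14]
  4 → bin 2  [load 14/14]
  4 → bin 3  [load 14/14]
  3 → bin 1  [load 14/14]
  3 → bin 4  [load 12/14]
  1 → bin 4  [load 13/14]
4 bins opened.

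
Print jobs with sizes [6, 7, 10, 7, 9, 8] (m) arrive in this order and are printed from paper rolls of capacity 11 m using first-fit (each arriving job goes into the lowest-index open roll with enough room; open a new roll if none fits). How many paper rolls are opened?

  6 → roll 1 (new)  [load 6/11]
  7 → roll 2 (new)  [load 7/11]
  10 → roll 3 (new)  [load 10/11]
  7 → roll 4 (new)  [load 7/11]
  9 → roll 5 (new)  [load 9/11]
  8 → roll 6 (new)  [load 8/11]
6 paper rolls opened.

6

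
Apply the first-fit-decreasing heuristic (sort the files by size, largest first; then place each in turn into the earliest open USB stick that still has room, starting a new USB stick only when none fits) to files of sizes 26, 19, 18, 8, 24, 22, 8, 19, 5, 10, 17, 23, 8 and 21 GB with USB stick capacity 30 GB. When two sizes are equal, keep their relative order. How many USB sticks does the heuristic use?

9

Sorted descending: 26, 24, 23, 22, 21, 19, 19, 18, 17, 10, 8, 8, 8, 5.
  26 → USB stick 1 (new)  [load 26/30]
  24 → USB stick 2 (new)  [load 24/30]
  23 → USB stick 3 (new)  [load 23/30]
  22 → USB stick 4 (new)  [load 22/30]
  21 → USB stick 5 (new)  [load 21/30]
  19 → USB stick 6 (new)  [load 19/30]
  19 → USB stick 7 (new)  [load 19/30]
  18 → USB stick 8 (new)  [load 18/30]
  17 → USB stick 9 (new)  [load 17/30]
  10 → USB stick 6  [load 29/30]
  8 → USB stick 4  [load 30/30]
  8 → USB stick 5  [load 29/30]
  8 → USB stick 7  [load 27/30]
  5 → USB stick 2  [load 29/30]
9 USB sticks opened.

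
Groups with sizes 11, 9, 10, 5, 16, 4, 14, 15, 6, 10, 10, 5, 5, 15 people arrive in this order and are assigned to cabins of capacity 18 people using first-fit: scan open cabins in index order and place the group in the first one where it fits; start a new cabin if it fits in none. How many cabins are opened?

  11 → cabin 1 (new)  [load 11/18]
  9 → cabin 2 (new)  [load 9/18]
  10 → cabin 3 (new)  [load 10/18]
  5 → cabin 1  [load 16/18]
  16 → cabin 4 (new)  [load 16/18]
  4 → cabin 2  [load 13/18]
  14 → cabin 5 (new)  [load 14/18]
  15 → cabin 6 (new)  [load 15/18]
  6 → cabin 3  [load 16/18]
  10 → cabin 7 (new)  [load 10/18]
  10 → cabin 8 (new)  [load 10/18]
  5 → cabin 2  [load 18/18]
  5 → cabin 7  [load 15/18]
  15 → cabin 9 (new)  [load 15/18]
9 cabins opened.

9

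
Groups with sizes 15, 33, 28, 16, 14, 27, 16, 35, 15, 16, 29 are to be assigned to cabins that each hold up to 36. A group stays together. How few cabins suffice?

Total = 35 + 33 + 29 + 28 + 27 + 16 + 16 + 16 + 15 + 15 + 14 = 244.
Lower bound: ⌈244/36⌉ = 7 cabins.
A packing using 8 cabins:
  cabin 1: 35 = 35
  cabin 2: 33 = 33
  cabin 3: 29 = 29
  cabin 4: 28 = 28
  cabin 5: 27 = 27
  cabin 6: 16 + 16 = 32
  cabin 7: 16 + 15 = 31
  cabin 8: 15 + 14 = 29
No arrangement into 7 cabins stays within capacity, so 8 is optimal.

8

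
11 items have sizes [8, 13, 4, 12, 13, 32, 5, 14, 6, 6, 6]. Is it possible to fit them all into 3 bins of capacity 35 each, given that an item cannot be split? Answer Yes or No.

Total = 119; ⌈119/35⌉ = 4.
At least 4 bins are required, but only 3 are allowed.

No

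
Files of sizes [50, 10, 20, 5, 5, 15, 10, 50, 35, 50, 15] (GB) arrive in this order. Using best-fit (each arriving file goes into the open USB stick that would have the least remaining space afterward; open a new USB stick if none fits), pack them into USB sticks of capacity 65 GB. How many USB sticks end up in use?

  50 → USB stick 1 (new)  [load 50/65]
  10 → USB stick 1  [load 60/65]
  20 → USB stick 2 (new)  [load 20/65]
  5 → USB stick 1  [load 65/65]
  5 → USB stick 2  [load 25/65]
  15 → USB stick 2  [load 40/65]
  10 → USB stick 2  [load 50/65]
  50 → USB stick 3 (new)  [load 50/65]
  35 → USB stick 4 (new)  [load 35/65]
  50 → USB stick 5 (new)  [load 50/65]
  15 → USB stick 2  [load 65/65]
5 USB sticks opened.

5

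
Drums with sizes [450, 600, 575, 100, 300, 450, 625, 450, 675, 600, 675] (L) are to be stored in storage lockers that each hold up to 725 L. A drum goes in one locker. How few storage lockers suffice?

Total = 675 + 675 + 625 + 600 + 600 + 575 + 450 + 450 + 450 + 300 + 100 = 5500 L.
Lower bound: ⌈5500/725⌉ = 8 storage lockers.
Also, 9 drums each exceed 725/2 L, and no two of those can share a locker, so at least 9 storage lockers are needed.
A packing using 10 storage lockers:
  locker 1: 675 = 675
  locker 2: 675 = 675
  locker 3: 625 + 100 = 725
  locker 4: 600 = 600
  locker 5: 600 = 600
  locker 6: 575 = 575
  locker 7: 450 = 450
  locker 8: 450 = 450
  locker 9: 450 = 450
  locker 10: 300 = 300
No arrangement into 9 storage lockers stays within capacity, so 10 is optimal.

10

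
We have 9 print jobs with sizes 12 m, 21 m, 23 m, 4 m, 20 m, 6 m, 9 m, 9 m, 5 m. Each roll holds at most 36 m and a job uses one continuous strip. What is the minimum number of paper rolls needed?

Total = 23 + 21 + 20 + 12 + 9 + 9 + 6 + 5 + 4 = 109 m.
Lower bound: ⌈109/36⌉ = 4 paper rolls.
A packing using 4 paper rolls:
  roll 1: 23 + 12 = 35
  roll 2: 21 + 9 + 6 = 36
  roll 3: 20 + 9 + 5 = 34
  roll 4: 4 = 4
This matches the lower bound, so 4 is optimal.

4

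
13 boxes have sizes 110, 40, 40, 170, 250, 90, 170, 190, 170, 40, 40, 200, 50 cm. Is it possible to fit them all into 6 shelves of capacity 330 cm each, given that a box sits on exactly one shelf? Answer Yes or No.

A valid assignment using 6 shelves:
  shelf 1: 250 + 50 = 300
  shelf 2: 200 + 110 = 310
  shelf 3: 190 + 90 + 40 = 320
  shelf 4: 170 + 40 + 40 + 40 = 290
  shelf 5: 170 = 170
  shelf 6: 170 = 170
Every load is within 330 cm, so 6 shelves suffice.

Yes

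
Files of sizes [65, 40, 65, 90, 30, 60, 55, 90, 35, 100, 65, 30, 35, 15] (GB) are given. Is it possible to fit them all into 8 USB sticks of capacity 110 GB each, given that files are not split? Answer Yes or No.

A valid assignment using 8 USB sticks:
  USB stick 1: 100 = 100
  USB stick 2: 90 + 15 = 105
  USB stick 3: 90 = 90
  USB stick 4: 65 + 40 = 105
  USB stick 5: 65 + 35 = 100
  USB stick 6: 65 + 35 = 100
  USB stick 7: 60 + 30 = 90
  USB stick 8: 55 + 30 = 85
Every load is within 110 GB, so 8 USB sticks suffice.

Yes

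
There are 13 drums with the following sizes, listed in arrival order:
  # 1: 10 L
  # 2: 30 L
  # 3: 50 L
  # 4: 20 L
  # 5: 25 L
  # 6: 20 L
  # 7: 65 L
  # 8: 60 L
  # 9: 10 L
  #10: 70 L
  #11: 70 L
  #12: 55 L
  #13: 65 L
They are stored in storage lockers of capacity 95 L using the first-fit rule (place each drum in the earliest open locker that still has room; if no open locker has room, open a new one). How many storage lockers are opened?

8

  10 → locker 1 (new)  [load 10/95]
  30 → locker 1  [load 40/95]
  50 → locker 1  [load 90/95]
  20 → locker 2 (new)  [load 20/95]
  25 → locker 2  [load 45/95]
  20 → locker 2  [load 65/95]
  65 → locker 3 (new)  [load 65/95]
  60 → locker 4 (new)  [load 60/95]
  10 → locker 2  [load 75/95]
  70 → locker 5 (new)  [load 70/95]
  70 → locker 6 (new)  [load 70/95]
  55 → locker 7 (new)  [load 55/95]
  65 → locker 8 (new)  [load 65/95]
8 storage lockers opened.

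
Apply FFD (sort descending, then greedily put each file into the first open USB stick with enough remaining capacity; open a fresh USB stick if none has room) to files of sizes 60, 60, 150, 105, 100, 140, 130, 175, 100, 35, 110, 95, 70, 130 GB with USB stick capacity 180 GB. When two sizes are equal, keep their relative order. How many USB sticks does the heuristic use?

10

Sorted descending: 175, 150, 140, 130, 130, 110, 105, 100, 100, 95, 70, 60, 60, 35.
  175 → USB stick 1 (new)  [load 175/180]
  150 → USB stick 2 (new)  [load 150/180]
  140 → USB stick 3 (new)  [load 140/180]
  130 → USB stick 4 (new)  [load 130/180]
  130 → USB stick 5 (new)  [load 130/180]
  110 → USB stick 6 (new)  [load 110/180]
  105 → USB stick 7 (new)  [load 105/180]
  100 → USB stick 8 (new)  [load 100/180]
  100 → USB stick 9 (new)  [load 100/180]
  95 → USB stick 10 (new)  [load 95/180]
  70 → USB stick 6  [load 180/180]
  60 → USB stick 7  [load 165/180]
  60 → USB stick 8  [load 160/180]
  35 → USB stick 3  [load 175/180]
10 USB sticks opened.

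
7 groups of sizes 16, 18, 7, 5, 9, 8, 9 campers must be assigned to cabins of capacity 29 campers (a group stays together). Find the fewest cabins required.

Total = 18 + 16 + 9 + 9 + 8 + 7 + 5 = 72 campers.
Lower bound: ⌈72/29⌉ = 3 cabins.
A packing using 3 cabins:
  cabin 1: 18 + 9 = 27
  cabin 2: 16 + 9 = 25
  cabin 3: 8 + 7 + 5 = 20
This matches the lower bound, so 3 is optimal.

3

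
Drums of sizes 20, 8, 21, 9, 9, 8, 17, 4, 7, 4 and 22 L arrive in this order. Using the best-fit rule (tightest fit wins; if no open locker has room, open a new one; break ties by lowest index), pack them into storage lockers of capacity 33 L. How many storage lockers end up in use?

5

  20 → locker 1 (new)  [load 20/33]
  8 → locker 1  [load 28/33]
  21 → locker 2 (new)  [load 21/33]
  9 → locker 2  [load 30/33]
  9 → locker 3 (new)  [load 9/33]
  8 → locker 3  [load 17/33]
  17 → locker 4 (new)  [load 17/33]
  4 → locker 1  [load 32/33]
  7 → locker 3  [load 24/33]
  4 → locker 3  [load 28/33]
  22 → locker 5 (new)  [load 22/33]
5 storage lockers opened.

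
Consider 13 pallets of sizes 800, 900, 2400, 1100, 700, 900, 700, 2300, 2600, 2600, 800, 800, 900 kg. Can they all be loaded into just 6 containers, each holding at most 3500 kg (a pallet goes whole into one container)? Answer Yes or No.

Yes

A valid assignment using 6 containers:
  container 1: 2600 + 900 = 3500
  container 2: 2600 + 900 = 3500
  container 3: 2400 + 1100 = 3500
  container 4: 2300 + 900 = 3200
  container 5: 800 + 800 + 800 + 700 = 3100
  container 6: 700 = 700
Every load is within 3500 kg, so 6 containers suffice.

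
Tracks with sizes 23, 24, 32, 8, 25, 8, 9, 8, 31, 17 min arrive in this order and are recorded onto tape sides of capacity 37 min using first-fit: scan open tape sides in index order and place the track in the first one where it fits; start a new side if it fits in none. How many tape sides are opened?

6

  23 → side 1 (new)  [load 23/37]
  24 → side 2 (new)  [load 24/37]
  32 → side 3 (new)  [load 32/37]
  8 → side 1  [load 31/37]
  25 → side 4 (new)  [load 25/37]
  8 → side 2  [load 32/37]
  9 → side 4  [load 34/37]
  8 → side 5 (new)  [load 8/37]
  31 → side 6 (new)  [load 31/37]
  17 → side 5  [load 25/37]
6 tape sides opened.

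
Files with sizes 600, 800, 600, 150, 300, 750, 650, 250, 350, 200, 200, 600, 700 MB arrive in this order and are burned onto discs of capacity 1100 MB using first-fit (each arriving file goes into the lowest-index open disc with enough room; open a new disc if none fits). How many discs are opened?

  600 → disc 1 (new)  [load 600/1100]
  800 → disc 2 (new)  [load 800/1100]
  600 → disc 3 (new)  [load 600/1100]
  150 → disc 1  [load 750/1100]
  300 → disc 1  [load 1050/1100]
  750 → disc 4 (new)  [load 750/1100]
  650 → disc 5 (new)  [load 650/1100]
  250 → disc 2  [load 1050/1100]
  350 → disc 3  [load 950/1100]
  200 → disc 4  [load 950/1100]
  200 → disc 5  [load 850/1100]
  600 → disc 6 (new)  [load 600/1100]
  700 → disc 7 (new)  [load 700/1100]
7 discs opened.

7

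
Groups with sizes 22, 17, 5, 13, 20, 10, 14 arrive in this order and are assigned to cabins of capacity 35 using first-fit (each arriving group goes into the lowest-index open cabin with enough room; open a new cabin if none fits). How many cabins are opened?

  22 → cabin 1 (new)  [load 22/35]
  17 → cabin 2 (new)  [load 17/35]
  5 → cabin 1  [load 27/35]
  13 → cabin 2  [load 30/35]
  20 → cabin 3 (new)  [load 20/35]
  10 → cabin 3  [load 30/35]
  14 → cabin 4 (new)  [load 14/35]
4 cabins opened.

4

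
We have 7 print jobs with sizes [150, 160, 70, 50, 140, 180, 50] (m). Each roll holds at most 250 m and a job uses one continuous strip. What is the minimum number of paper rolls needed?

Total = 180 + 160 + 150 + 140 + 70 + 50 + 50 = 800 m.
Lower bound: ⌈800/250⌉ = 4 paper rolls.
A packing using 4 paper rolls:
  roll 1: 180 + 70 = 250
  roll 2: 160 + 50 = 210
  roll 3: 150 + 50 = 200
  roll 4: 140 = 140
This matches the lower bound, so 4 is optimal.

4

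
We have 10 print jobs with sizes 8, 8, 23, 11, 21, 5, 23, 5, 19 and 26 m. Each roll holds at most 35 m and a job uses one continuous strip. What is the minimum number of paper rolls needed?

Total = 26 + 23 + 23 + 21 + 19 + 11 + 8 + 8 + 5 + 5 = 149 m.
Lower bound: ⌈149/35⌉ = 5 paper rolls.
A packing using 5 paper rolls:
  roll 1: 26 + 8 = 34
  roll 2: 23 + 11 = 34
  roll 3: 23 + 8 = 31
  roll 4: 21 + 5 + 5 = 31
  roll 5: 19 = 19
This matches the lower bound, so 5 is optimal.

5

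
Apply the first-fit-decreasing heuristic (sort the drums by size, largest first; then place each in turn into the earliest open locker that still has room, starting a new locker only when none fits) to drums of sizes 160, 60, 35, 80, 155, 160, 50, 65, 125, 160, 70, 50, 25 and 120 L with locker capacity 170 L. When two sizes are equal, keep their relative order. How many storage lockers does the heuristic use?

9

Sorted descending: 160, 160, 160, 155, 125, 120, 80, 70, 65, 60, 50, 50, 35, 25.
  160 → locker 1 (new)  [load 160/170]
  160 → locker 2 (new)  [load 160/170]
  160 → locker 3 (new)  [load 160/170]
  155 → locker 4 (new)  [load 155/170]
  125 → locker 5 (new)  [load 125/170]
  120 → locker 6 (new)  [load 120/170]
  80 → locker 7 (new)  [load 80/170]
  70 → locker 7  [load 150/170]
  65 → locker 8 (new)  [load 65/170]
  60 → locker 8  [load 125/170]
  50 → locker 6  [load 170/170]
  50 → locker 9 (new)  [load 50/170]
  35 → locker 5  [load 160/170]
  25 → locker 8  [load 150/170]
9 storage lockers opened.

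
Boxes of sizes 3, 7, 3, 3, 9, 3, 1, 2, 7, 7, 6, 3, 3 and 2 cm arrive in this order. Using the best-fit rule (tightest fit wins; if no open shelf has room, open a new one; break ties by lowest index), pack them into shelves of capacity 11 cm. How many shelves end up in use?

6

  3 → shelf 1 (new)  [load 3/11]
  7 → shelf 1  [load 10/11]
  3 → shelf 2 (new)  [load 3/11]
  3 → shelf 2  [load 6/11]
  9 → shelf 3 (new)  [load 9/11]
  3 → shelf 2  [load 9/11]
  1 → shelf 1  [load 11/11]
  2 → shelf 2  [load 11/11]
  7 → shelf 4 (new)  [load 7/11]
  7 → shelf 5 (new)  [load 7/11]
  6 → shelf 6 (new)  [load 6/11]
  3 → shelf 4  [load 10/11]
  3 → shelf 5  [load 10/11]
  2 → shelf 3  [load 11/11]
6 shelves opened.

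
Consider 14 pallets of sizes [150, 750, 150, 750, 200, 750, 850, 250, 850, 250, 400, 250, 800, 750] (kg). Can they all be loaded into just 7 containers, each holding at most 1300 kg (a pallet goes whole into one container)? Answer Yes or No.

A valid assignment using 7 containers:
  container 1: 850 + 400 = 1250
  container 2: 850 + 250 + 200 = 1300
  container 3: 800 + 250 + 250 = 1300
  container 4: 750 + 150 + 150 = 1050
  container 5: 750 = 750
  container 6: 750 = 750
  container 7: 750 = 750
Every load is within 1300 kg, so 7 containers suffice.

Yes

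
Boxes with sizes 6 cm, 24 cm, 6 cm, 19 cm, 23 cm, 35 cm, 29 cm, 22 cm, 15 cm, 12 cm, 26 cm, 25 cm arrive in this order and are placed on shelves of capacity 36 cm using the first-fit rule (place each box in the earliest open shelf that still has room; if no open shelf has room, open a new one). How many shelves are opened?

8

  6 → shelf 1 (new)  [load 6/36]
  24 → shelf 1  [load 30/36]
  6 → shelf 1  [load 36/36]
  19 → shelf 2 (new)  [load 19/36]
  23 → shelf 3 (new)  [load 23/36]
  35 → shelf 4 (new)  [load 35/36]
  29 → shelf 5 (new)  [load 29/36]
  22 → shelf 6 (new)  [load 22/36]
  15 → shelf 2  [load 34/36]
  12 → shelf 3  [load 35/36]
  26 → shelf 7 (new)  [load 26/36]
  25 → shelf 8 (new)  [load 25/36]
8 shelves opened.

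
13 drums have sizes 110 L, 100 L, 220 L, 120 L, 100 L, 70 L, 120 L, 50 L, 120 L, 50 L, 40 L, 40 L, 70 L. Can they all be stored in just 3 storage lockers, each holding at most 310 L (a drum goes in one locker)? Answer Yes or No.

Total = 1210 L; ⌈1210/310⌉ = 4.
At least 4 storage lockers are required, but only 3 are allowed.

No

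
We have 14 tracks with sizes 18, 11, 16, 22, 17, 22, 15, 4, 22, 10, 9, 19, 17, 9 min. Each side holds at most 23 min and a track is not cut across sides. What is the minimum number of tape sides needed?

Total = 22 + 22 + 22 + 19 + 18 + 17 + 17 + 16 + 15 + 11 + 10 + 9 + 9 + 4 = 211 min.
Lower bound: ⌈211/23⌉ = 10 tape sides.
A packing using 11 tape sides:
  side 1: 22 = 22
  side 2: 22 = 22
  side 3: 22 = 22
  side 4: 19 + 4 = 23
  side 5: 18 = 18
  side 6: 17 = 17
  side 7: 17 = 17
  side 8: 16 = 16
  side 9: 15 = 15
  side 10: 11 + 10 = 21
  side 11: 9 + 9 = 18
No arrangement into 10 tape sides stays within capacity, so 11 is optimal.

11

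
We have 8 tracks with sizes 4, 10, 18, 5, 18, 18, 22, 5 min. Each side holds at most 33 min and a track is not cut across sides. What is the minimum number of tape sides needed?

Total = 22 + 18 + 18 + 18 + 10 + 5 + 5 + 4 = 100 min.
Lower bound: ⌈100/33⌉ = 4 tape sides.
A packing using 4 tape sides:
  side 1: 22 + 10 = 32
  side 2: 18 + 5 + 5 + 4 = 32
  side 3: 18 = 18
  side 4: 18 = 18
This matches the lower bound, so 4 is optimal.

4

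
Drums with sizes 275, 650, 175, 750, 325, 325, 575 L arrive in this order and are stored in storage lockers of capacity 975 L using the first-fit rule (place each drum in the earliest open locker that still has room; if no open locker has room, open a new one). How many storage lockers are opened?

  275 → locker 1 (new)  [load 275/975]
  650 → locker 1  [load 925/975]
  175 → locker 2 (new)  [load 175/975]
  750 → locker 2  [load 925/975]
  325 → locker 3 (new)  [load 325/975]
  325 → locker 3  [load 650/975]
  575 → locker 4 (new)  [load 575/975]
4 storage lockers opened.

4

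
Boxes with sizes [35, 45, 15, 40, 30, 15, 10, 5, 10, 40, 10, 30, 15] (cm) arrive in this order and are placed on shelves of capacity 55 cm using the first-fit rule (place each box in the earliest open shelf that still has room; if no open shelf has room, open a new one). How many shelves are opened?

6

  35 → shelf 1 (new)  [load 35/55]
  45 → shelf 2 (new)  [load 45/55]
  15 → shelf 1  [load 50/55]
  40 → shelf 3 (new)  [load 40/55]
  30 → shelf 4 (new)  [load 30/55]
  15 → shelf 3  [load 55/55]
  10 → shelf 2  [load 55/55]
  5 → shelf 1  [load 55/55]
  10 → shelf 4  [load 40/55]
  40 → shelf 5 (new)  [load 40/55]
  10 → shelf 4  [load 50/55]
  30 → shelf 6 (new)  [load 30/55]
  15 → shelf 5  [load 55/55]
6 shelves opened.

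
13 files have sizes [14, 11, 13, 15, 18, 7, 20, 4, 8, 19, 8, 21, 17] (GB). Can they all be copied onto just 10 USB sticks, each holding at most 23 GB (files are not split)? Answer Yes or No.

A valid assignment using 9 USB sticks:
  USB stick 1: 21 = 21
  USB stick 2: 20 = 20
  USB stick 3: 19 + 4 = 23
  USB stick 4: 18 = 18
  USB stick 5: 17 = 17
  USB stick 6: 15 + 8 = 23
  USB stick 7: 14 + 8 = 22
  USB stick 8: 13 + 7 = 20
  USB stick 9: 11 = 11
That uses only 9 ≤ 10, so 10 USB sticks are enough.

Yes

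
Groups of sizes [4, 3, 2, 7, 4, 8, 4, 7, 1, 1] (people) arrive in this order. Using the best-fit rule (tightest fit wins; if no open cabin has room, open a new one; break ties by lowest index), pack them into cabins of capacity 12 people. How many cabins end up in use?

  4 → cabin 1 (new)  [load 4/12]
  3 → cabin 1  [load 7/12]
  2 → cabin 1  [load 9/12]
  7 → cabin 2 (new)  [load 7/12]
  4 → cabin 2  [load 11/12]
  8 → cabin 3 (new)  [load 8/12]
  4 → cabin 3  [load 12/12]
  7 → cabin 4 (new)  [load 7/12]
  1 → cabin 2  [load 12/12]
  1 → cabin 1  [load 10/12]
4 cabins opened.

4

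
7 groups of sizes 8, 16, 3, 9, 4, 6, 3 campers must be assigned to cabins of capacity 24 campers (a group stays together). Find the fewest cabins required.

Total = 16 + 9 + 8 + 6 + 4 + 3 + 3 = 49 campers.
Lower bound: ⌈49/24⌉ = 3 cabins.
A packing using 3 cabins:
  cabin 1: 16 + 8 = 24
  cabin 2: 9 + 6 + 4 + 3 = 22
  cabin 3: 3 = 3
This matches the lower bound, so 3 is optimal.

3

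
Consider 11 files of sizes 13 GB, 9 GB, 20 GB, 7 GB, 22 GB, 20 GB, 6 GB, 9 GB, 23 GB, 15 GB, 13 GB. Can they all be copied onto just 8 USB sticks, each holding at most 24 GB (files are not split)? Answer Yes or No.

Yes

A valid assignment using 8 USB sticks:
  USB stick 1: 23 = 23
  USB stick 2: 22 = 22
  USB stick 3: 20 = 20
  USB stick 4: 20 = 20
  USB stick 5: 15 + 9 = 24
  USB stick 6: 13 + 9 = 22
  USB stick 7: 13 + 7 = 20
  USB stick 8: 6 = 6
Every load is within 24 GB, so 8 USB sticks suffice.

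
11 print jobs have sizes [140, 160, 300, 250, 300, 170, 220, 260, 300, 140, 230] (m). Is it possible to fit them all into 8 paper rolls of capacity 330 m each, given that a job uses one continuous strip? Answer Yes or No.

Total = 2470 m; ⌈2470/330⌉ = 8.
The bound of 8 does not rule out 8, but exhaustive search shows no assignment into 8 paper rolls of capacity 330 m exists — the minimum is 9.

No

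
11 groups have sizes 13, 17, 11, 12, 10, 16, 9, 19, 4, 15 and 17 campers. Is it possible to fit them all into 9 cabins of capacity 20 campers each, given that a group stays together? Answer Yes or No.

Yes

A valid assignment using 9 cabins:
  cabin 1: 19 = 19
  cabin 2: 17 = 17
  cabin 3: 17 = 17
  cabin 4: 16 + 4 = 20
  cabin 5: 15 = 15
  cabin 6: 13 = 13
  cabin 7: 12 = 12
  cabin 8: 11 + 9 = 20
  cabin 9: 10 = 10
Every load is within 20 campers, so 9 cabins suffice.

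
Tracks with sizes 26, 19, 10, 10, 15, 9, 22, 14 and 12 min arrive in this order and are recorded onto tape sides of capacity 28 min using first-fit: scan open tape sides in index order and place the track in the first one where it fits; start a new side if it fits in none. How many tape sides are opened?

6

  26 → side 1 (new)  [load 26/28]
  19 → side 2 (new)  [load 19/28]
  10 → side 3 (new)  [load 10/28]
  10 → side 3  [load 20/28]
  15 → side 4 (new)  [load 15/28]
  9 → side 2  [load 28/28]
  22 → side 5 (new)  [load 22/28]
  14 → side 6 (new)  [load 14/28]
  12 → side 4  [load 27/28]
6 tape sides opened.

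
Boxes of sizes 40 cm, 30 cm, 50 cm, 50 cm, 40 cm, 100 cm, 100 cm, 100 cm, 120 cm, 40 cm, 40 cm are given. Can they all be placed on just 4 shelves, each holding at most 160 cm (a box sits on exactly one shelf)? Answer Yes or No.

No

Total = 710 cm; ⌈710/160⌉ = 5.
At least 5 shelves are required, but only 4 are allowed.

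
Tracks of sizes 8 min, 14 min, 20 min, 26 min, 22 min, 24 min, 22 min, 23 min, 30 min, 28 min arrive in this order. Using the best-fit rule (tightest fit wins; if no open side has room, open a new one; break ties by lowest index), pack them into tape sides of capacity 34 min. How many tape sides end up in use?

9

  8 → side 1 (new)  [load 8/34]
  14 → side 1  [load 22/34]
  20 → side 2 (new)  [load 20/34]
  26 → side 3 (new)  [load 26/34]
  22 → side 4 (new)  [load 22/34]
  24 → side 5 (new)  [load 24/34]
  22 → side 6 (new)  [load 22/34]
  23 → side 7 (new)  [load 23/34]
  30 → side 8 (new)  [load 30/34]
  28 → side 9 (new)  [load 28/34]
9 tape sides opened.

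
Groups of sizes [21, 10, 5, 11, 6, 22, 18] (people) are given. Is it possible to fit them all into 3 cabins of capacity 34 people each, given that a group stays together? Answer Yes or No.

A valid assignment using 3 cabins:
  cabin 1: 22 + 11 = 33
  cabin 2: 21 + 10 = 31
  cabin 3: 18 + 6 + 5 = 29
Every load is within 34 people, so 3 cabins suffice.

Yes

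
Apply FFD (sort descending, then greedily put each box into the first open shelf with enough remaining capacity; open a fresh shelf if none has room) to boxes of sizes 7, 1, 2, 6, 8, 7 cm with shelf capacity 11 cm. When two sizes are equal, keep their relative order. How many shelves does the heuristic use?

Sorted descending: 8, 7, 7, 6, 2, 1.
  8 → shelf 1 (new)  [load 8/11]
  7 → shelf 2 (new)  [load 7/11]
  7 → shelf 3 (new)  [load 7/11]
  6 → shelf 4 (new)  [load 6/11]
  2 → shelf 1  [load 10/11]
  1 → shelf 1  [load 11/11]
4 shelves opened.

4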